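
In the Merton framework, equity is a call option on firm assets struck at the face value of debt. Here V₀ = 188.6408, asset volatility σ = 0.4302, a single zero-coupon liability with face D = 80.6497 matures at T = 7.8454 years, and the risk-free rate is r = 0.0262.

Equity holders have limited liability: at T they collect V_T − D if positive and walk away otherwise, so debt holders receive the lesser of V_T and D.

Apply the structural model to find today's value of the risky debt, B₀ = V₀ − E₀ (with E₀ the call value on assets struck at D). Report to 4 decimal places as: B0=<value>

B0=53.0459

Apply the equity-as-call identities (strike 80.6497, horizon 7.8454 years):
d₁ = [ln(V₀/D) + (r + σ²/2)T] / (σ√T)
   = [ln(188.6408/80.6497) + (0.0262 + 0.5·0.4302²)·7.8454] / (0.4302·√7.8454)
   = [0.849730 + 0.931532] / 1.204975 = 1.478256
d₂ = d₁ − σ√T = 1.478256 − 1.204975 = 0.273281
N(d₁) = 0.930330,  N(d₂) = 0.607681,  e^(−rT) = 0.814200
E₀ = V₀·N(d₁) − D·e^(−rT)·N(d₂)
   = 188.6408·0.930330 − 80.6497·0.814200·0.607681 = 135.594878
B₀ = V₀ − E₀ = 188.6408 − 135.594878 = 53.045922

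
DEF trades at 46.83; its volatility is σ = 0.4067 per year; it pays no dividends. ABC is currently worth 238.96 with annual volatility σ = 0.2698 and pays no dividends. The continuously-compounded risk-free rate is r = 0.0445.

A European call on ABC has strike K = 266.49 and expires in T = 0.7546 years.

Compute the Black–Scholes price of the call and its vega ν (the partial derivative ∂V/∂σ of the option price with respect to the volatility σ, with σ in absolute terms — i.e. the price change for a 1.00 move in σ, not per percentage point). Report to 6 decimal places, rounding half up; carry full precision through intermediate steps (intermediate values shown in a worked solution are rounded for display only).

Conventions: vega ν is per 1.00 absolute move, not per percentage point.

price = 14.984663
ν = 81.093634

σ√T = 0.2698·√0.7546 = 0.234369
d₁ = (ln(S/K) + (r+σ²/2)T) / (σ√T) = (ln(238.96/266.49) + (0.0445+0.2698²/2)·0.7546) / 0.234369 = (-0.109041 + 0.061044) / 0.234369 = -0.204790
d₂ = d₁ − σ√T = -0.204790 − 0.234369 = -0.439159
e^{−rT} = 0.966978
N(d₁) = 0.418868,  N(d₂) = 0.330273
Call price V = S·N(d₁) − K·e^{−rT}·N(d₂) = 100.092737 − 85.108073 = 14.984663
φ(d₁) = (1/√(2π))·e^{−d₁²/2} = 0.390664
ν = S·φ(d₁)·√T = 81.093634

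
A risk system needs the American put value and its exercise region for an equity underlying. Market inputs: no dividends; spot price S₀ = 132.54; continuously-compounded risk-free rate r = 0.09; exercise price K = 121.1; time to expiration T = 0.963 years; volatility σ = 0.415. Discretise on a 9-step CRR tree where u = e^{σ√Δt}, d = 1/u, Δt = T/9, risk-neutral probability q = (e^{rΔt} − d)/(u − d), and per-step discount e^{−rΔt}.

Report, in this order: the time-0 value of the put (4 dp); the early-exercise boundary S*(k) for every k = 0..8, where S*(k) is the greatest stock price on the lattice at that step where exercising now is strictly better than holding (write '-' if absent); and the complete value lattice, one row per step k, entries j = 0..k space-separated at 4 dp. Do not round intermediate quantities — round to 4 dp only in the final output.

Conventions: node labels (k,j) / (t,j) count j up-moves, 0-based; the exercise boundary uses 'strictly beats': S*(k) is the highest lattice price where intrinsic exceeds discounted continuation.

price = 11.6644
boundary = - - - - 77.0061 88.2024 77.0061 88.2024 101.0267
tree:
11.6644
17.0315 6.5576
24.1810 10.2574 3.0085
33.2489 15.6390 5.1090 0.9799
44.0939 23.1164 8.5124 1.8265 0.1577
53.8690 32.8976 13.8452 3.3788 0.3196 0.0000
62.4033 44.0939 21.8161 6.1937 0.6475 0.0000 0.0000
69.8542 53.8690 32.8976 11.2282 1.3118 0.0000 0.0000 0.0000
76.3593 62.4033 44.0939 20.0733 2.6577 0.0000 0.0000 0.0000 0.0000
82.0386 69.8542 53.8690 32.8976 5.3845 0.0000 0.0000 0.0000 0.0000 0.0000

Δt=0.10700, u=1.14540, d=0.87306, q=0.50165, disc=e^(-rΔt)=0.99042
k=9 terminal: V=max(K-S,0) → 82.0386 69.8542 53.8690 32.8976 5.3845 0.0000 0.0000 0.0000 0.0000 0.0000
k=8: j=0 S=44.7407 intr=76.3593 cont=75.1987 V=76.3593[EX]; j=1 S=58.6967 intr=62.4033 cont=61.2427 V=62.4033[EX]; j=2 S=77.0061 intr=44.0939 cont=42.9333 V=44.0939[EX]; j=3 S=101.0267 intr=20.0733 cont=18.9127 V=20.0733[EX]; j=4 S=132.5400 intr=0.0000 cont=2.6577 V=2.6577[hold]; j=5 S=173.8833 intr=0.0000 cont=0.0000 V=0.0000[hold]; j=6 S=228.1229 intr=0.0000 cont=0.0000 V=0.0000[hold]; j=7 S=299.2815 intr=0.0000 cont=0.0000 V=0.0000[hold]; j=8 S=392.6367 intr=0.0000 cont=0.0000 V=0.0000[hold]  S*(8)=101.0267
k=7: j=0 S=51.2458 intr=69.8542 cont=68.6936 V=69.8542[EX]; j=1 S=67.2310 intr=53.8690 cont=52.7084 V=53.8690[EX]; j=2 S=88.2024 intr=32.8976 cont=31.7370 V=32.8976[EX]; j=3 S=115.7155 intr=5.3845 cont=11.2282 V=11.2282[hold]; j=4 S=151.8107 intr=0.0000 cont=1.3118 V=1.3118[hold]; j=5 S=199.1652 intr=0.0000 cont=0.0000 V=0.0000[hold]; j=6 S=261.2910 intr=0.0000 cont=0.0000 V=0.0000[hold]; j=7 S=342.7958 intr=0.0000 cont=0.0000 V=0.0000[hold]  S*(7)=88.2024
k=6: j=0 S=58.6967 intr=62.4033 cont=61.2427 V=62.4033[EX]; j=1 S=77.0061 intr=44.0939 cont=42.9333 V=44.0939[EX]; j=2 S=101.0267 intr=20.0733 cont=21.8161 V=21.8161[hold]; j=3 S=132.5400 intr=0.0000 cont=6.1937 V=6.1937[hold]; j=4 S=173.8833 intr=0.0000 cont=0.6475 V=0.6475[hold]; j=5 S=228.1229 intr=0.0000 cont=0.0000 V=0.0000[hold]; j=6 S=299.2815 intr=0.0000 cont=0.0000 V=0.0000[hold]  S*(6)=77.0061
k=5: j=0 S=67.2310 intr=53.8690 cont=52.7084 V=53.8690[EX]; j=1 S=88.2024 intr=32.8976 cont=32.6029 V=32.8976[EX]; j=2 S=115.7155 intr=5.3845 cont=13.8452 V=13.8452[hold]; j=3 S=151.8107 intr=0.0000 cont=3.3788 V=3.3788[hold]; j=4 S=199.1652 intr=0.0000 cont=0.3196 V=0.3196[hold]; j=5 S=261.2910 intr=0.0000 cont=0.0000 V=0.0000[hold]  S*(5)=88.2024
k=4: j=0 S=77.0061 intr=44.0939 cont=42.9333 V=44.0939[EX]; j=1 S=101.0267 intr=20.0733 cont=23.1164 V=23.1164[hold]; j=2 S=132.5400 intr=0.0000 cont=8.5124 V=8.5124[hold]; j=3 S=173.8833 intr=0.0000 cont=1.8265 V=1.8265[hold]; j=4 S=228.1229 intr=0.0000 cont=0.1577 V=0.1577[hold]  S*(4)=77.0061
k=3: j=0 S=88.2024 intr=32.8976 cont=33.2489 V=33.2489[hold]; j=1 S=115.7155 intr=5.3845 cont=15.6390 V=15.6390[hold]; j=2 S=151.8107 intr=0.0000 cont=5.1090 V=5.1090[hold]; j=3 S=199.1652 intr=0.0000 cont=0.9799 V=0.9799[hold]  S*(3)=-
k=2: j=0 S=101.0267 intr=20.0733 cont=24.1810 V=24.1810[hold]; j=1 S=132.5400 intr=0.0000 cont=10.2574 V=10.2574[hold]; j=2 S=173.8833 intr=0.0000 cont=3.0085 V=3.0085[hold]  S*(2)=-
k=1: j=0 S=115.7155 intr=5.3845 cont=17.0315 V=17.0315[hold]; j=1 S=151.8107 intr=0.0000 cont=6.5576 V=6.5576[hold]  S*(1)=-
k=0: j=0 S=132.5400 intr=0.0000 cont=11.6644 V=11.6644[hold]  S*(0)=-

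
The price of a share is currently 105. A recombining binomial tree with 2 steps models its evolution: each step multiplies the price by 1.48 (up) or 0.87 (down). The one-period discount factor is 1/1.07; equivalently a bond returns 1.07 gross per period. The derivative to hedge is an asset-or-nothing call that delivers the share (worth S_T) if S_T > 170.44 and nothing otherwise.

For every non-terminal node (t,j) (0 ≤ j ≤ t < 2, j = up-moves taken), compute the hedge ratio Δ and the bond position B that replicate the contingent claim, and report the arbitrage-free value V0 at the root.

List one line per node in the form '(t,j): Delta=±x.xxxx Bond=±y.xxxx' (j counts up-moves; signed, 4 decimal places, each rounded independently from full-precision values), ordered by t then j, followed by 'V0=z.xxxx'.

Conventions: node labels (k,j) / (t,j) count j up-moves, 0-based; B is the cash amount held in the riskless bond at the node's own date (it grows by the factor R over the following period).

(0,0): Delta=1.1003 Bond=-93.9366
(1,0): Delta=0.0000 Bond=0.0000
(1,1): Delta=2.4262 Bond=-306.5620
V0=21.5946

Risk-neutral probability p* = (R−d)/(u−d) = (1.07−0.87)/(1.48−0.87) = 0.3279.
At maturity the claim pays: V(2,0)=0.0000, V(2,1)=0.0000, V(2,2)=229.9920
Node (1,0) S=91.3500: V=(p*·0.0000+(1−p*)·0.0000)/1.07=0.0000; Δ=(0.0000−0.0000)/(135.1980−79.4745)=0.0000; B=V−Δ·S=0.0000
Node (1,1) S=155.4000: V=(p*·229.9920+(1−p*)·0.0000)/1.07=70.4740; Δ=(229.9920−0.0000)/(229.9920−135.1980)=2.4262; B=V−Δ·S=-306.5620
Node (0,0) S=105.0000: V=(p*·70.4740+(1−p*)·0.0000)/1.07=21.5946; Δ=(70.4740−0.0000)/(155.4000−91.3500)=1.1003; B=V−Δ·S=-93.9366
Sanity check at the root: Δ(0,0)·S0 + B(0,0) reproduces V0 = 21.5946.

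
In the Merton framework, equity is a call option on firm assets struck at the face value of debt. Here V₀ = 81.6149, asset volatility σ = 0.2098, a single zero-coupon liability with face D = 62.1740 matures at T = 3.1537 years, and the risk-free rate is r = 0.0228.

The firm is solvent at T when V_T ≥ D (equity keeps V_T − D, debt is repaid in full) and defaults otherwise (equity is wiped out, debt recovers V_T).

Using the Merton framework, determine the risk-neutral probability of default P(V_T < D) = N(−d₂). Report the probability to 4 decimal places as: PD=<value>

PD=0.2306

Work the structural quantities from V₀ = 81.6149 against face 62.1740:
d₁ = [ln(V₀/D) + (r + σ²/2)T] / (σ√T)
   = [ln(81.6149/62.1740) + (0.0228 + 0.5·0.2098²)·3.1537] / (0.2098·√3.1537)
   = [0.272075 + 0.141311] / 0.372577 = 1.109533
d₂ = d₁ − σ√T = 1.109533 − 0.372577 = 0.736956
risk-neutral PD = N(−d₂) = N(-0.736956) = 0.230575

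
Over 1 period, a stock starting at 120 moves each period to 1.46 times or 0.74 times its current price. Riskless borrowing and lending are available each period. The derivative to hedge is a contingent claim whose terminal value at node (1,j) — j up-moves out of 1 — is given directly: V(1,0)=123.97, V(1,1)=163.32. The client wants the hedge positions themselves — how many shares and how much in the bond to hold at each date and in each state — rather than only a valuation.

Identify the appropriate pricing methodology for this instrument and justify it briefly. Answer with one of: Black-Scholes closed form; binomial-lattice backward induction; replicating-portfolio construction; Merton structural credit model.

framework: replicating-portfolio construction

Key observation: since the answer must list Δ and B at each node of the 1.46/0.74 lattice on 120, the replicating-portfolio method — solving the two-state system at every node — is the one that applies.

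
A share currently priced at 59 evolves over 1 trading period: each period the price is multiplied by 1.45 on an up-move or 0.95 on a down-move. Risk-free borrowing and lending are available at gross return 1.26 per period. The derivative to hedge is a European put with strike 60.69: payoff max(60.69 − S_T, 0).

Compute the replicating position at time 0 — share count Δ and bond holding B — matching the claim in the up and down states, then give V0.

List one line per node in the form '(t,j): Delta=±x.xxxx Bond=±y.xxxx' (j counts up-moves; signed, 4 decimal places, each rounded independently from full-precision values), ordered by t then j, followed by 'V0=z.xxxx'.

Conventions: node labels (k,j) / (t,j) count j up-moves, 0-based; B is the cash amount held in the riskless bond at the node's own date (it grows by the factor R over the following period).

Risk-neutral probability p* = (R−d)/(u−d) = (1.26−0.95)/(1.45−0.95) = 0.6200.
Payoffs at expiry: V(1,0)=4.6400, V(1,1)=0.0000
Node (0,0) S=59.0000: V=(p*·0.0000+(1−p*)·4.6400)/1.26=1.3994; Δ=(0.0000−4.6400)/(85.5500−56.0500)=-0.1573; B=V−Δ·S=10.6794
Check: Δ(0,0)·S0 + B(0,0) = 1.3994 = V0.

(0,0): Delta=-0.1573 Bond=10.6794
V0=1.3994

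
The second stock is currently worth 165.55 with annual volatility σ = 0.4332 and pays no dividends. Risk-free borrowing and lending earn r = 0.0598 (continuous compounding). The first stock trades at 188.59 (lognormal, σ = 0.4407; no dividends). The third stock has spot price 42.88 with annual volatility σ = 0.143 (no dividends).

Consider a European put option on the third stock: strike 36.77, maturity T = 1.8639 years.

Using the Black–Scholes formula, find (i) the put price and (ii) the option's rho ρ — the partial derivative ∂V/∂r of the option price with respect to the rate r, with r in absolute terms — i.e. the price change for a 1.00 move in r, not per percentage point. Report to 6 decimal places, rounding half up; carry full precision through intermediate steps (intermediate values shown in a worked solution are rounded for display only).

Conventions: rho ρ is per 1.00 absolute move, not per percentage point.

price = 0.293520
ρ = -6.358039

σ√T = 0.143·√1.8639 = 0.195230
d₁ = (ln(S/K) + (r+σ²/2)T) / (σ√T) = (ln(42.88/36.77) + (0.0598+0.143²/2)·1.8639) / 0.195230 = (0.153723 + 0.130519) / 0.195230 = 1.455931
d₂ = d₁ − σ√T = 1.455931 − 0.195230 = 1.260700
e^{−rT} = 0.894526
N(−d₁) = 0.072706,  N(−d₂) = 0.103708
Put price V = K·e^{−rT}·N(−d₂) − S·N(−d₁) = 3.411148 − 3.117628 = 0.293520
ρ = −K·T·e^{−rT}·N(−d₂) = -6.358039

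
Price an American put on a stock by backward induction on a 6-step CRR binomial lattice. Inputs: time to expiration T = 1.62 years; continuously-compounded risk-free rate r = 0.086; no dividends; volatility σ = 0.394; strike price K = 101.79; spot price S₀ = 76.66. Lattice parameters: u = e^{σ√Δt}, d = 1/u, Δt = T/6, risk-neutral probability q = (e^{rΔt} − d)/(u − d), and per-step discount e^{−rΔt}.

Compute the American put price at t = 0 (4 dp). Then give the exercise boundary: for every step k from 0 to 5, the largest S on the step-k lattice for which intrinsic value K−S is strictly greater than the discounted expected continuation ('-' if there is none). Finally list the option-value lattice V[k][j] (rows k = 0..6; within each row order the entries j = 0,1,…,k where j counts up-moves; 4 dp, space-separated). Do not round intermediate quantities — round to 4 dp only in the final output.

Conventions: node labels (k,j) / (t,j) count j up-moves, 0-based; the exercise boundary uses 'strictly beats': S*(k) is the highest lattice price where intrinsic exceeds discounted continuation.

Δt=0.27000  u=1.22719  d=0.81487  q=0.50597  discount=0.97705
step 6 (expiry): payoffs max(K−S,0) = 79.3463 67.9898 50.8869 25.1300 0.0000 0.0000 0.0000
step 5: (k=5,j=0): S=27.5427, K−S=74.2473, hold=71.9110 ⇒ V=74.2473 exercise | (k=5,j=1): S=41.4793, K−S=60.3107, hold=57.9744 ⇒ V=60.3107 exercise | (k=5,j=2): S=62.4678, K−S=39.3222, hold=36.9858 ⇒ V=39.3222 exercise | (k=5,j=3): S=94.0765, K−S=7.7135, hold=12.1300 ⇒ V=12.1300 continue | (k=5,j=4): S=141.6792, K−S=0.0000, hold=0.0000 ⇒ V=0.0000 continue | (k=5,j=5): S=213.3688, K−S=0.0000, hold=0.0000 ⇒ V=0.0000 continue  boundary S*=62.4678
step 4: (k=4,j=0): S=33.8002, K−S=67.9898, hold=65.6535 ⇒ V=67.9898 exercise | (k=4,j=1): S=50.9031, K−S=50.8869, hold=48.5506 ⇒ V=50.8869 exercise | (k=4,j=2): S=76.6600, K−S=25.1300, hold=24.9770 ⇒ V=25.1300 exercise | (k=4,j=3): S=115.4499, K−S=0.0000, hold=5.8551 ⇒ V=5.8551 continue | (k=4,j=4): S=173.8675, K−S=0.0000, hold=0.0000 ⇒ V=0.0000 continue  boundary S*=76.6600
step 3: (k=3,j=0): S=41.4793, K−S=60.3107, hold=57.9744 ⇒ V=60.3107 exercise | (k=3,j=1): S=62.4678, K−S=39.3222, hold=36.9858 ⇒ V=39.3222 exercise | (k=3,j=2): S=94.0765, K−S=7.7135, hold=15.0245 ⇒ V=15.0245 continue | (k=3,j=3): S=141.6792, K−S=0.0000, hold=2.8262 ⇒ V=2.8262 continue  boundary S*=62.4678
step 2: (k=2,j=0): S=50.9031, K−S=50.8869, hold=48.5506 ⇒ V=50.8869 exercise | (k=2,j=1): S=76.6600, K−S=25.1300, hold=26.4079 ⇒ V=26.4079 continue | (k=2,j=2): S=115.4499, K−S=0.0000, hold=8.6493 ⇒ V=8.6493 continue  boundary S*=50.9031
step 1: (k=1,j=0): S=62.4678, K−S=39.3222, hold=37.6176 ⇒ V=39.3222 exercise | (k=1,j=1): S=94.0765, K−S=7.7135, hold=17.0227 ⇒ V=17.0227 continue  boundary S*=62.4678
step 0: (k=0,j=0): S=76.6600, K−S=25.1300, hold=27.3957 ⇒ V=27.3957 continue  boundary S*=-

price = 27.3957
boundary = - 62.4678 50.9031 62.4678 76.6600 62.4678
tree:
27.3957
39.3222 17.0227
50.8869 26.4079 8.6493
60.3107 39.3222 15.0245 2.8262
67.9898 50.8869 25.1300 5.8551 0.0000
74.2473 60.3107 39.3222 12.1300 0.0000 0.0000
79.3463 67.9898 50.8869 25.1300 0.0000 0.0000 0.0000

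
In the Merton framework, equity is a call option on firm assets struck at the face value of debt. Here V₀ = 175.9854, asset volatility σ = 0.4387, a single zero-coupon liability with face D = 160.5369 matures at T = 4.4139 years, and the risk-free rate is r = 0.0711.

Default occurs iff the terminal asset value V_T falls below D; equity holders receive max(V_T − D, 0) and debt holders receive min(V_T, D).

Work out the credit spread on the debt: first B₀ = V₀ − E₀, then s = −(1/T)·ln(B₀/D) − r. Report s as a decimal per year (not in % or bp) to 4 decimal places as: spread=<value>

With assets at 175.9854 and a single debt payment of 160.5369 at 4.4139 years:
d₁ = [ln(V₀/D) + (r + σ²/2)T] / (σ√T)
   = [ln(175.9854/160.5369) + (0.0711 + 0.5·0.4387²)·4.4139] / (0.4387·√4.4139)
   = [0.091877 + 0.738573] / 0.921677 = 0.901020
d₂ = d₁ − σ√T = 0.901020 − 0.921677 = -0.020657
N(d₁) = 0.816211,  N(d₂) = 0.491760,  e^(−rT) = 0.730644
E₀ = V₀·N(d₁) − D·e^(−rT)·N(d₂)
   = 175.9854·0.816211 − 160.5369·0.730644·0.491760 = 85.960117
B₀ = V₀ − E₀ = 175.9854 − 85.960117 = 90.025283
spread = −(1/T)·ln(B₀/D) − r = −(1/4.4139)·ln(90.025283/160.5369) − 0.0711 = 0.05994811

spread=0.0599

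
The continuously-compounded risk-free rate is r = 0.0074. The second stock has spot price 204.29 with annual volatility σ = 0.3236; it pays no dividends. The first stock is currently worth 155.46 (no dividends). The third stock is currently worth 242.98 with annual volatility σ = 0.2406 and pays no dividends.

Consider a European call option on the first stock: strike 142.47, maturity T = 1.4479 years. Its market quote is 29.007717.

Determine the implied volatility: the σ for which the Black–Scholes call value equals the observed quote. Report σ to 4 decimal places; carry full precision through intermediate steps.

At σ = 0.2964 the Black–Scholes value reproduces the quote:
σ√T = 0.2964·√1.4479 = 0.356654
d₁ = (ln(S/K) + (r+σ²/2)T) / (σ√T) = (ln(155.46/142.47) + (0.0074+0.2964²/2)·1.4479) / 0.356654 = (0.087257 + 0.074316) / 0.356654 = 0.453023
d₂ = d₁ − σ√T = 0.453023 − 0.356654 = 0.096369
e^{−rT} = 0.989343
N(d₁) = 0.674734,  N(d₂) = 0.538386
V = S·N(d₁) − K·e^{−rT}·N(d₂) = 104.894136 − 75.886419 = 29.007717 (matching the quote); vega is positive throughout, so no other σ reproduces this price

sigma = 0.2964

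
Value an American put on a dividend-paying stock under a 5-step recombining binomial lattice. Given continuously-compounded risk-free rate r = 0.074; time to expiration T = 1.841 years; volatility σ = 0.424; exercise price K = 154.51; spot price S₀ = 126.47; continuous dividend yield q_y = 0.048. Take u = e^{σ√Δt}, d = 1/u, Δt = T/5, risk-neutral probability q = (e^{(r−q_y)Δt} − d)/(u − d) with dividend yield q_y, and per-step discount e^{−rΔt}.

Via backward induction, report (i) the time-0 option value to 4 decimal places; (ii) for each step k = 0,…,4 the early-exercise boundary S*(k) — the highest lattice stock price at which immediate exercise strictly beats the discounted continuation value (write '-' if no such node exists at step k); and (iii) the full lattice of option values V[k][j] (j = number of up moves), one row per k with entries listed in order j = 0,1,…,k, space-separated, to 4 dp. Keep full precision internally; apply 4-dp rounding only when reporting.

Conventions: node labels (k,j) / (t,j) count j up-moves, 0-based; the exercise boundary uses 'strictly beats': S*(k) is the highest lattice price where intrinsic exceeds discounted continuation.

price = 41.3542
boundary = - - 75.5990 97.7804 75.5990
tree:
41.3542
58.3335 23.4903
78.9110 37.1830 8.4848
96.0606 56.7296 15.9845 0.0000
109.3198 78.9110 30.1130 0.0000 0.0000
119.5711 96.0606 56.7296 0.0000 0.0000 0.0000

Δt=0.36820  u=1.29341  d=0.77315  q=0.45452  discount=0.97312
step 5 (expiry): payoffs max(K−S,0) = 119.5711 96.0606 56.7296 0.0000 0.0000 0.0000
step 4: (k=4,j=0): S=45.1902, K−S=109.3198, hold=105.9584 ⇒ V=109.3198 exercise | (k=4,j=1): S=75.5990, K−S=78.9110, hold=76.0823 ⇒ V=78.9110 exercise | (k=4,j=2): S=126.4700, K−S=28.0400, hold=30.1130 ⇒ V=30.1130 continue | (k=4,j=3): S=211.5724, K−S=0.0000, hold=0.0000 ⇒ V=0.0000 continue | (k=4,j=4): S=353.9406, K−S=0.0000, hold=0.0000 ⇒ V=0.0000 continue  boundary S*=75.5990
step 3: (k=3,j=0): S=58.4494, K−S=96.0606, hold=92.9314 ⇒ V=96.0606 exercise | (k=3,j=1): S=97.7804, K−S=56.7296, hold=55.2064 ⇒ V=56.7296 exercise | (k=3,j=2): S=163.5774, K−S=0.0000, hold=15.9845 ⇒ V=15.9845 continue | (k=3,j=3): S=273.6495, K−S=0.0000, hold=0.0000 ⇒ V=0.0000 continue  boundary S*=97.7804
step 2: (k=2,j=0): S=75.5990, K−S=78.9110, hold=76.0823 ⇒ V=78.9110 exercise | (k=2,j=1): S=126.4700, K−S=28.0400, hold=37.1830 ⇒ V=37.1830 continue | (k=2,j=2): S=211.5724, K−S=0.0000, hold=8.4848 ⇒ V=8.4848 continue  boundary S*=75.5990
step 1: (k=1,j=0): S=97.7804, K−S=56.7296, hold=58.3335 ⇒ V=58.3335 continue | (k=1,j=1): S=163.5774, K−S=0.0000, hold=23.4903 ⇒ V=23.4903 continue  boundary S*=-
step 0: (k=0,j=0): S=126.4700, K−S=28.0400, hold=41.3542 ⇒ V=41.3542 continue  boundary S*=-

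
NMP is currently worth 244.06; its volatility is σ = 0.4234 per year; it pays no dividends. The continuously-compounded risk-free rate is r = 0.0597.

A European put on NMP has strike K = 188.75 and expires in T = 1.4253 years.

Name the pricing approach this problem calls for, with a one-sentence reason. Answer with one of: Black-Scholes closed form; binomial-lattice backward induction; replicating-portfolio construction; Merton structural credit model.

framework: Black-Scholes closed form

Key observation: the strike-188.75 put on NMP is European-exercise on a continuously-modelled lognormal underlying, so its value is a single closed-form evaluation.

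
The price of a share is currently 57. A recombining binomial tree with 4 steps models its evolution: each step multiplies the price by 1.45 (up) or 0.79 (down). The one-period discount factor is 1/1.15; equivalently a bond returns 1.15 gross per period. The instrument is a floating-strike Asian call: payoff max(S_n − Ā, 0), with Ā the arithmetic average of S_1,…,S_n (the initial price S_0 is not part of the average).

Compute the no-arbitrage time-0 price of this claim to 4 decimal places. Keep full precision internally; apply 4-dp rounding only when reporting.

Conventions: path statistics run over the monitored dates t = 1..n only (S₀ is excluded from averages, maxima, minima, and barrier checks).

With p* = (R−d)/(u−d) = 0.5455, sum probability × payoff across the paths and divide by R^4.
Enumerate all 2^4 = 16 price paths (U = up ×1.45, D = down ×0.79); each path with k up-moves has probability p*^k·(1−p*)^(4−k).
DDDD: Ā=32.7271, payoff=0.0000, prob=0.042688
UDDD: Ā=60.0688, payoff=0.0000, prob=0.051226
DUDD: Ā=50.6638, payoff=0.0000, prob=0.051226
UUDD: Ā=92.9904, payoff=0.0000, prob=0.061471
DDUD: Ā=43.2338, payoff=0.0000, prob=0.051226
UDUD: Ā=79.3532, payoff=0.0000, prob=0.061471
DUUD: Ā=69.9482, payoff=4.8455, prob=0.061471
UUUD: Ā=128.3859, payoff=8.8937, prob=0.073765
DDDU: Ā=37.3641, payoff=3.3855, prob=0.051226
UDDU: Ā=68.5798, payoff=6.2139, prob=0.061471
DUDU: Ā=59.1748, payoff=15.6189, prob=0.061471
UUDU: Ā=108.6119, payoff=28.6677, prob=0.073765
DDUU: Ā=51.7448, payoff=23.0489, prob=0.061471
UDUU: Ā=94.9747, payoff=42.3049, prob=0.073765
DUUU: Ā=85.5697, payoff=51.7099, prob=0.073765
UUUU: Ā=157.0582, payoff=94.9106, prob=0.088519
Price = Σ prob·payoff / R^4 = 21.337347 / 1.749006 = 12.1997

price = 12.1997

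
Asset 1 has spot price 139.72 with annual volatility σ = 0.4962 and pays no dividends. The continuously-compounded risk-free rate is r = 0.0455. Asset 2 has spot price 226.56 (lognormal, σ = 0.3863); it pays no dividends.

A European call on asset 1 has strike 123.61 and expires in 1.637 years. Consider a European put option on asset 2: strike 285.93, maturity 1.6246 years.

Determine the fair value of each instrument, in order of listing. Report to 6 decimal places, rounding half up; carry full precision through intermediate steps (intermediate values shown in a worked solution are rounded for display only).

price(asset 1 call K=123.61) = 45.639331
price(asset 2 put K=285.93) = 69.759676

[asset 1 call K=123.61]
σ√T = 0.4962·√1.637 = 0.634865
d₁ = (ln(S/K) + (r+σ²/2)T) / (σ√T) = (ln(139.72/123.61) + (0.0455+0.4962²/2)·1.637) / 0.634865 = (0.122509 + 0.276010) / 0.634865 = 0.627723
d₂ = d₁ − σ√T = 0.627723 − 0.634865 = -0.007142
e^{−rT} = 0.928223
N(d₁) = 0.734907,  N(d₂) = 0.497151
price = S·N(d₁) − K·e^{−rT}·N(d₂) = 102.681239 − 57.041908 = 45.639331
[asset 2 put K=285.93]
σ√T = 0.3863·√1.6246 = 0.492377
d₁ = (ln(S/K) + (r+σ²/2)T) / (σ√T) = (ln(226.56/285.93) + (0.0455+0.3863²/2)·1.6246) / 0.492377 = (-0.232737 + 0.195137) / 0.492377 = -0.076365
d₂ = d₁ − σ√T = -0.076365 − 0.492377 = -0.568742
e^{−rT} = 0.928747
N(−d₁) = 0.530436,  N(−d₂) = 0.715234
price = K·e^{−rT}·N(−d₂) − S·N(−d₁) = 189.935153 − 120.175477 = 69.759676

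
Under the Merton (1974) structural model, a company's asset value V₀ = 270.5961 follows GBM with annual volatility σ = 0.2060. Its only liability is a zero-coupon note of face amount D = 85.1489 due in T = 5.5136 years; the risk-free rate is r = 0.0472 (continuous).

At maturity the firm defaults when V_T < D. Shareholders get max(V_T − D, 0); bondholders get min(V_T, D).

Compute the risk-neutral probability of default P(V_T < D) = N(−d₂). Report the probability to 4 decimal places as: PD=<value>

PD=0.0036

Equity is a call on the firm's assets struck at D = 85.1489:
d₁ = [ln(V₀/D) + (r + σ²/2)T] / (σ√T)
   = [ln(270.5961/85.1489) + (0.0472 + 0.5·0.2060²)·5.5136] / (0.2060·√5.5136)
   = [1.156226 + 0.377229] / 0.483710 = 3.170197
d₂ = d₁ − σ√T = 3.170197 − 0.483710 = 2.686487
risk-neutral PD = N(−d₂) = N(-2.686487) = 0.003610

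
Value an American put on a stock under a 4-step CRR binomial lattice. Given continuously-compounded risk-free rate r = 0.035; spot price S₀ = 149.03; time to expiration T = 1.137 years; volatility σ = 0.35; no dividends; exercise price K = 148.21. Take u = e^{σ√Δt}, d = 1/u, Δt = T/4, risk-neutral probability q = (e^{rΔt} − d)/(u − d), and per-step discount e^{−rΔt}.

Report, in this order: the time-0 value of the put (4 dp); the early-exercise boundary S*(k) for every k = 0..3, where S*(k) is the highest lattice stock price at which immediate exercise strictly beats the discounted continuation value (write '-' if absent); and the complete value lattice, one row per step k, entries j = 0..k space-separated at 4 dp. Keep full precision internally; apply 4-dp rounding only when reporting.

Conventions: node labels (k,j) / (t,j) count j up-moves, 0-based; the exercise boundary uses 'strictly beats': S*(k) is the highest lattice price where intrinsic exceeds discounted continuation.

price = 18.2654
boundary = - - 102.6107 123.6611
tree:
18.2654
29.4783 6.5042
45.5993 12.6361 0.0000
63.0664 24.5489 0.0000 0.0000
77.5601 45.5993 0.0000 0.0000 0.0000

params: Δt=0.28425 u=1.20515 d=0.82977 q=0.48012 e^(-rΔt)=0.99010
t_4 payoffs: 77.5601 45.5993 0.0000 0.0000 0.0000
t_3: node(3,0) S=85.1436 payoff=63.0664 vs cont=61.5992 → 63.0664 [stop]  node(3,1) S=123.6611 payoff=24.5489 vs cont=23.4715 → 24.5489 [stop]  node(3,2) S=179.6033 payoff=0.0000 vs cont=0.0000 → 0.0000 [wait]  node(3,3) S=260.8528 payoff=0.0000 vs cont=0.0000 → 0.0000 [wait]  ⇒ S*(3)=123.6611
t_2: node(2,0) S=102.6107 payoff=45.5993 vs cont=44.1321 → 45.5993 [stop]  node(2,1) S=149.0300 payoff=0.0000 vs cont=12.6361 → 12.6361 [wait]  node(2,2) S=216.4486 payoff=0.0000 vs cont=0.0000 → 0.0000 [wait]  ⇒ S*(2)=102.6107
t_1: node(1,0) S=123.6611 payoff=24.5489 vs cont=29.4783 → 29.4783 [wait]  node(1,1) S=179.6033 payoff=0.0000 vs cont=6.5042 → 6.5042 [wait]  ⇒ S*(1)=-
t_0: node(0,0) S=149.0300 payoff=0.0000 vs cont=18.2654 → 18.2654 [wait]  ⇒ S*(0)=-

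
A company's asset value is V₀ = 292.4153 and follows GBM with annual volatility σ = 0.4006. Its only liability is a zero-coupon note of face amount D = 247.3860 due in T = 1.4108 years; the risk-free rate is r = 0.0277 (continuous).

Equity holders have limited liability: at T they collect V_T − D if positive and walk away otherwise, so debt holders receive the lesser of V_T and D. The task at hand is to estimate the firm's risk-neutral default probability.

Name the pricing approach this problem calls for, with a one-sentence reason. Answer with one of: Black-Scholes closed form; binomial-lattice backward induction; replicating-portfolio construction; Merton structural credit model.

framework: Merton structural credit model

Key observation: the question is about default risk generated by asset-value dynamics against a debt face of 247.3860 — the structural framework prices exactly that.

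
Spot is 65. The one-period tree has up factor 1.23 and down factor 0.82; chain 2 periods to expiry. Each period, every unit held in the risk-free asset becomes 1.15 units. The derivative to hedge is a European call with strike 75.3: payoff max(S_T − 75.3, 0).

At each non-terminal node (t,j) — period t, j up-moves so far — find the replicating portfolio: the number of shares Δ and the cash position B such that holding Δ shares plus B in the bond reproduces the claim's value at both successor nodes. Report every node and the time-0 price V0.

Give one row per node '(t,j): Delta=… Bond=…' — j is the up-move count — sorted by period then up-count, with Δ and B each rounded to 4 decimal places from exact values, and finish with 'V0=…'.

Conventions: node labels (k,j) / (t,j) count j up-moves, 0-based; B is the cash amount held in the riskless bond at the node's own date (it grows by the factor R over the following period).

Under the risk-neutral measure, an up-move has probability p* = (R−d)/(u−d) = 0.8049 and values discount at R = 1.15.
Expiry values: V(2,0)=0.0000, V(2,1)=0.0000, V(2,2)=23.0385
Node (1,0) S=53.3000: V=(p*·0.0000+(1−p*)·0.0000)/1.15=0.0000; Δ=(0.0000−0.0000)/(65.5590−43.7060)=0.0000; B=V−Δ·S=0.0000
Node (1,1) S=79.9500: V=(p*·23.0385+(1−p*)·0.0000)/1.15=16.1245; Δ=(23.0385−0.0000)/(98.3385−65.5590)=0.7028; B=V−Δ·S=-40.0670
Node (0,0) S=65.0000: V=(p*·16.1245+(1−p*)·0.0000)/1.15=11.2854; Δ=(16.1245−0.0000)/(79.9500−53.3000)=0.6050; B=V−Δ·S=-28.0426
Check: Δ(0,0)·S0 + B(0,0) = 11.2854 = V0.

(0,0): Delta=0.6050 Bond=-28.0426
(1,0): Delta=0.0000 Bond=0.0000
(1,1): Delta=0.7028 Bond=-40.0670
V0=11.2854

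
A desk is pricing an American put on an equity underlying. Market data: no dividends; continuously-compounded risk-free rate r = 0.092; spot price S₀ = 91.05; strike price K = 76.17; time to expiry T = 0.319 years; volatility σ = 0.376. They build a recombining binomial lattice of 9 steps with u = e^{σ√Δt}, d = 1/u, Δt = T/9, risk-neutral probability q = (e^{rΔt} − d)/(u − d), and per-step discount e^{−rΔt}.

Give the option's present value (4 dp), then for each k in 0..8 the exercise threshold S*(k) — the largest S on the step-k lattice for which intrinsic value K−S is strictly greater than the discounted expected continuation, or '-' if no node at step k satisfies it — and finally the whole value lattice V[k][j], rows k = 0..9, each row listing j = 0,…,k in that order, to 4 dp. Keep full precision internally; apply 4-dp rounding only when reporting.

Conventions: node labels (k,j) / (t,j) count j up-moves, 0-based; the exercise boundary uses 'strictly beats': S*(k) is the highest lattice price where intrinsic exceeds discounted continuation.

price = 1.6117
boundary = - - - - - - 59.5418 63.9094 68.5974
tree:
1.6117
2.5546 0.6992
3.9611 1.1944 0.2190
5.9839 2.0068 0.4070 0.0365
8.7612 3.3043 0.7499 0.0740 0.0000
12.3504 5.3047 1.3676 0.1501 0.0000 0.0000
16.6282 8.2432 2.4629 0.3045 0.0000 0.0000 0.0000
20.6973 12.2606 4.3644 0.6176 0.0000 0.0000 0.0000 0.0000
24.4884 16.6282 7.5726 1.2526 0.0000 0.0000 0.0000 0.0000 0.0000
28.0204 20.6973 12.2606 2.5407 0.0000 0.0000 0.0000 0.0000 0.0000 0.0000

params: Δt=0.03544 u=1.07335 d=0.93166 q=0.50536 e^(-rΔt)=0.99674
t_9 payoffs: 28.0204 20.6973 12.2606 2.5407 0.0000 0.0000 0.0000 0.0000 0.0000 0.0000
t_8: node(8,0) S=51.6816 payoff=24.4884 vs cont=24.2404 → 24.4884 [stop]  node(8,1) S=59.5418 payoff=16.6282 vs cont=16.3802 → 16.6282 [stop]  node(8,2) S=68.5974 payoff=7.5726 vs cont=7.3246 → 7.5726 [stop]  node(8,3) S=79.0304 payoff=0.0000 vs cont=1.2526 → 1.2526 [wait]  node(8,4) S=91.0500 payoff=0.0000 vs cont=0.0000 → 0.0000 [wait]  node(8,5) S=104.8977 payoff=0.0000 vs cont=0.0000 → 0.0000 [wait]  node(8,6) S=120.8515 payoff=0.0000 vs cont=0.0000 → 0.0000 [wait]  node(8,7) S=139.2316 payoff=0.0000 vs cont=0.0000 → 0.0000 [wait]  node(8,8) S=160.4072 payoff=0.0000 vs cont=0.0000 → 0.0000 [wait]  ⇒ S*(8)=68.5974
t_7: node(7,0) S=55.4727 payoff=20.6973 vs cont=20.4494 → 20.6973 [stop]  node(7,1) S=63.9094 payoff=12.2606 vs cont=12.0126 → 12.2606 [stop]  node(7,2) S=73.6293 payoff=2.5407 vs cont=4.3644 → 4.3644 [wait]  node(7,3) S=84.8276 payoff=0.0000 vs cont=0.6176 → 0.6176 [wait]  node(7,4) S=97.7289 payoff=0.0000 vs cont=0.0000 → 0.0000 [wait]  node(7,5) S=112.5924 payoff=0.0000 vs cont=0.0000 → 0.0000 [wait]  node(7,6) S=129.7164 payoff=0.0000 vs cont=0.0000 → 0.0000 [wait]  node(7,7) S=149.4448 payoff=0.0000 vs cont=0.0000 → 0.0000 [wait]  ⇒ S*(7)=63.9094
t_6: node(6,0) S=59.5418 payoff=16.6282 vs cont=16.3802 → 16.6282 [stop]  node(6,1) S=68.5974 payoff=7.5726 vs cont=8.2432 → 8.2432 [wait]  node(6,2) S=79.0304 payoff=0.0000 vs cont=2.4629 → 2.4629 [wait]  node(6,3) S=91.0500 payoff=0.0000 vs cont=0.3045 → 0.3045 [wait]  node(6,4) S=104.8977 payoff=0.0000 vs cont=0.0000 → 0.0000 [wait]  node(6,5) S=120.8515 payoff=0.0000 vs cont=0.0000 → 0.0000 [wait]  node(6,6) S=139.2316 payoff=0.0000 vs cont=0.0000 → 0.0000 [wait]  ⇒ S*(6)=59.5418
t_5: node(5,0) S=63.9094 payoff=12.2606 vs cont=12.3504 → 12.3504 [wait]  node(5,1) S=73.6293 payoff=2.5407 vs cont=5.3047 → 5.3047 [wait]  node(5,2) S=84.8276 payoff=0.0000 vs cont=1.3676 → 1.3676 [wait]  node(5,3) S=97.7289 payoff=0.0000 vs cont=0.1501 → 0.1501 [wait]  node(5,4) S=112.5924 payoff=0.0000 vs cont=0.0000 → 0.0000 [wait]  node(5,5) S=129.7164 payoff=0.0000 vs cont=0.0000 → 0.0000 [wait]  ⇒ S*(5)=-
t_4: node(4,0) S=68.5974 payoff=7.5726 vs cont=8.7612 → 8.7612 [wait]  node(4,1) S=79.0304 payoff=0.0000 vs cont=3.3043 → 3.3043 [wait]  node(4,2) S=91.0500 payoff=0.0000 vs cont=0.7499 → 0.7499 [wait]  node(4,3) S=104.8977 payoff=0.0000 vs cont=0.0740 → 0.0740 [wait]  node(4,4) S=120.8515 payoff=0.0000 vs cont=0.0000 → 0.0000 [wait]  ⇒ S*(4)=-
t_3: node(3,0) S=73.6293 payoff=2.5407 vs cont=5.9839 → 5.9839 [wait]  node(3,1) S=84.8276 payoff=0.0000 vs cont=2.0068 → 2.0068 [wait]  node(3,2) S=97.7289 payoff=0.0000 vs cont=0.4070 → 0.4070 [wait]  node(3,3) S=112.5924 payoff=0.0000 vs cont=0.0365 → 0.0365 [wait]  ⇒ S*(3)=-
t_2: node(2,0) S=79.0304 payoff=0.0000 vs cont=3.9611 → 3.9611 [wait]  node(2,1) S=91.0500 payoff=0.0000 vs cont=1.1944 → 1.1944 [wait]  node(2,2) S=104.8977 payoff=0.0000 vs cont=0.2190 → 0.2190 [wait]  ⇒ S*(2)=-
t_1: node(1,0) S=84.8276 payoff=0.0000 vs cont=2.5546 → 2.5546 [wait]  node(1,1) S=97.7289 payoff=0.0000 vs cont=0.6992 → 0.6992 [wait]  ⇒ S*(1)=-
t_0: node(0,0) S=91.0500 payoff=0.0000 vs cont=1.6117 → 1.6117 [wait]  ⇒ S*(0)=-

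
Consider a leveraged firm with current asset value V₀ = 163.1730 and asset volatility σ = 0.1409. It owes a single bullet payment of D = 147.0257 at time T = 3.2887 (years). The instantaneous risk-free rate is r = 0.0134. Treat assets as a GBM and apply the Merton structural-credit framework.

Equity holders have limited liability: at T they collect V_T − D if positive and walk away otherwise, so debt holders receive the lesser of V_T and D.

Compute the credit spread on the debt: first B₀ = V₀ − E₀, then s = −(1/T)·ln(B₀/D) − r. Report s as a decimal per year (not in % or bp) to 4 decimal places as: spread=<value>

Equity is a call on the firm's assets struck at D = 147.0257:
d₁ = [ln(V₀/D) + (r + σ²/2)T] / (σ√T)
   = [ln(163.1730/147.0257) + (0.0134 + 0.5·0.1409²)·3.2887] / (0.1409·√3.2887)
   = [0.104204 + 0.076714] / 0.255519 = 0.708038
d₂ = d₁ − σ√T = 0.708038 − 0.255519 = 0.452519
N(d₁) = 0.760539,  N(d₂) = 0.674552,  e^(−rT) = 0.956888
E₀ = V₀·N(d₁) − D·e^(−rT)·N(d₂)
   = 163.1730·0.760539 − 147.0257·0.956888·0.674552 = 29.198578
B₀ = V₀ − E₀ = 163.1730 − 29.198578 = 133.974422
spread = −(1/T)·ln(B₀/D) − r = −(1/3.2887)·ln(133.974422/147.0257) − 0.0134 = 0.01486603

spread=0.0149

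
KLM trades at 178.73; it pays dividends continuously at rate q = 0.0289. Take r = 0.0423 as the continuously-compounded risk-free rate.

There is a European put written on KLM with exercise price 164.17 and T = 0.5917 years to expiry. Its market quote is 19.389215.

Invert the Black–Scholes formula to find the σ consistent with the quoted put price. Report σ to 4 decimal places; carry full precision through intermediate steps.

sigma = 0.5172

At σ = 0.5172 the Black–Scholes value reproduces the quote:
σ√T = 0.5172·√0.5917 = 0.397841
d₁ = (ln(S/K) + (r−q+σ²/2)T) / (σ√T) = (ln(178.73/164.17) + (0.0423−0.0289+0.5172²/2)·0.5917) / 0.397841 = (0.084974 + 0.087067) / 0.397841 = 0.432437
d₂ = d₁ − σ√T = 0.432437 − 0.397841 = 0.034597
e^{−rT} = 0.975282
e^{−qT} = 0.983045
N(−d₁) = 0.332712,  N(−d₂) = 0.486201
V = K·e^{−rT}·N(−d₂) − S·e^{−qT}·N(−d₁) = 77.846566 − 58.457350 = 19.389215 (matching the quote); vega is positive throughout, so no other σ reproduces this price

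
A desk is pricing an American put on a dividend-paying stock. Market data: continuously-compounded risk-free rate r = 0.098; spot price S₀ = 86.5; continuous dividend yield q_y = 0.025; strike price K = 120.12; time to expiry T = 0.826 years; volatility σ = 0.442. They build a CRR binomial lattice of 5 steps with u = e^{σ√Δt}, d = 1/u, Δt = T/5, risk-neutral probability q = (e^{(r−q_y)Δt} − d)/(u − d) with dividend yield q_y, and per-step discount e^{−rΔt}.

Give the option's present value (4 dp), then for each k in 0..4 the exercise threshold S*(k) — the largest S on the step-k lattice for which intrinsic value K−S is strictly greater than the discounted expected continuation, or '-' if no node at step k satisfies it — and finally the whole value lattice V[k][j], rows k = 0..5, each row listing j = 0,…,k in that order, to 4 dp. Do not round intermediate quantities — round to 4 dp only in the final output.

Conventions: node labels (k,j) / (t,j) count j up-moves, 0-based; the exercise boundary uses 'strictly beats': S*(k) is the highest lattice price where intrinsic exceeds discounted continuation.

params: Δt=0.16520 u=1.19680 d=0.83556 q=0.48879 e^(-rΔt)=0.98394
t_5 payoffs: 84.8901 69.6593 47.8438 16.5969 0.0000 0.0000
t_4: node(4,0) S=42.1631 payoff=77.9569 vs cont=76.2017 → 77.9569 [stop]  node(4,1) S=60.3913 payoff=59.7287 vs cont=58.0486 → 59.7287 [stop]  node(4,2) S=86.5000 payoff=33.6200 vs cont=32.0475 → 33.6200 [stop]  node(4,3) S=123.8962 payoff=0.0000 vs cont=8.3482 → 8.3482 [wait]  node(4,4) S=177.4599 payoff=0.0000 vs cont=0.0000 → 0.0000 [wait]  ⇒ S*(4)=86.5000
t_3: node(3,0) S=50.4607 payoff=69.6593 vs cont=67.9383 → 69.6593 [stop]  node(3,1) S=72.2762 payoff=47.8438 vs cont=46.2127 → 47.8438 [stop]  node(3,2) S=103.5231 payoff=16.5969 vs cont=20.9257 → 20.9257 [wait]  node(3,3) S=148.2788 payoff=0.0000 vs cont=4.1991 → 4.1991 [wait]  ⇒ S*(3)=72.2762
t_2: node(2,0) S=60.3913 payoff=59.7287 vs cont=58.0486 → 59.7287 [stop]  node(2,1) S=86.5000 payoff=33.6200 vs cont=34.1294 → 34.1294 [wait]  node(2,2) S=123.8962 payoff=0.0000 vs cont=12.5451 → 12.5451 [wait]  ⇒ S*(2)=60.3913
t_1: node(1,0) S=72.2762 payoff=47.8438 vs cont=46.4577 → 47.8438 [stop]  node(1,1) S=103.5231 payoff=16.5969 vs cont=23.2005 → 23.2005 [wait]  ⇒ S*(1)=72.2762
t_0: node(0,0) S=86.5000 payoff=33.6200 vs cont=35.2234 → 35.2234 [wait]  ⇒ S*(0)=-

price = 35.2234
boundary = - 72.2762 60.3913 72.2762 86.5000
tree:
35.2234
47.8438 23.2005
59.7287 34.1294 12.5451
69.6593 47.8438 20.9257 4.1991
77.9569 59.7287 33.6200 8.3482 0.0000
84.8901 69.6593 47.8438 16.5969 0.0000 0.0000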